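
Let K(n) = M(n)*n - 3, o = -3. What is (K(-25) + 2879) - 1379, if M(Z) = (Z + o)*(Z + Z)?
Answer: -33503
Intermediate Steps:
M(Z) = 2*Z*(-3 + Z) (M(Z) = (Z - 3)*(Z + Z) = (-3 + Z)*(2*Z) = 2*Z*(-3 + Z))
K(n) = -3 + 2*n²*(-3 + n) (K(n) = (2*n*(-3 + n))*n - 3 = 2*n²*(-3 + n) - 3 = -3 + 2*n²*(-3 + n))
(K(-25) + 2879) - 1379 = ((-3 + 2*(-25)²*(-3 - 25)) + 2879) - 1379 = ((-3 + 2*625*(-28)) + 2879) - 1379 = ((-3 - 35000) + 2879) - 1379 = (-35003 + 2879) - 1379 = -32124 - 1379 = -33503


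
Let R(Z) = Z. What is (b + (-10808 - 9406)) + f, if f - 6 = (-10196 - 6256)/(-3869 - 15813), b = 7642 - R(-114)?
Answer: -122531906/9841 ≈ -12451.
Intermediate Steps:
b = 7756 (b = 7642 - 1*(-114) = 7642 + 114 = 7756)
f = 67272/9841 (f = 6 + (-10196 - 6256)/(-3869 - 15813) = 6 - 16452/(-19682) = 6 - 16452*(-1/19682) = 6 + 8226/9841 = 67272/9841 ≈ 6.8359)
(b + (-10808 - 9406)) + f = (7756 + (-10808 - 9406)) + 67272/9841 = (7756 - 20214) + 67272/9841 = -12458 + 67272/9841 = -122531906/9841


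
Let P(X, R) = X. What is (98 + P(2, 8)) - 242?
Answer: -142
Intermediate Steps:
(98 + P(2, 8)) - 242 = (98 + 2) - 242 = 100 - 242 = -142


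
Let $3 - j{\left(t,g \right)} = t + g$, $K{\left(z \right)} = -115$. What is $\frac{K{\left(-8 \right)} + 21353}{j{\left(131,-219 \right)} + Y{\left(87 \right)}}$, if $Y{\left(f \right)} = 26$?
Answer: $\frac{21238}{117} \approx 181.52$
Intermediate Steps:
$j{\left(t,g \right)} = 3 - g - t$ ($j{\left(t,g \right)} = 3 - \left(t + g\right) = 3 - \left(g + t\right) = 3 - g - t$)
$\frac{K{\left(-8 \right)} + 21353}{j{\left(131,-219 \right)} + Y{\left(87 \right)}} = \frac{-115 + 21353}{\left(3 - -219 - 131\right) + 26} = \frac{21238}{\left(3 + 219 - 131\right) + 26} = \frac{21238}{91 + 26} = \frac{21238}{117}$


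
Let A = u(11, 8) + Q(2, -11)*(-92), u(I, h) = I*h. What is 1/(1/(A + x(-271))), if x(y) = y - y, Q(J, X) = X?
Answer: 1100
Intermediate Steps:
x(y) = 0
A = 1100 (A = 11*8 - 11*(-92) = 88 + 1012 = 1100)
1/(1/(A + x(-271))) = 1/(1/(1100 + 0)) = 1/(1/1100) = 1100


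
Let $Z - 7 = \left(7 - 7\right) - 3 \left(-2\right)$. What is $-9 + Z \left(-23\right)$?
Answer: $-308$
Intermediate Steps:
$Z = 13$ ($Z = 7 + \left(\left(7 - 7\right) - 3 \left(-2\right)\right) = 7 + \left(0 - -6\right) = 7 + \left(0 + 6\right) = 7 + 6 = 13$)
$-9 + Z \left(-23\right) = -9 + 13 \left(-23\right) = -9 - 299 = -308$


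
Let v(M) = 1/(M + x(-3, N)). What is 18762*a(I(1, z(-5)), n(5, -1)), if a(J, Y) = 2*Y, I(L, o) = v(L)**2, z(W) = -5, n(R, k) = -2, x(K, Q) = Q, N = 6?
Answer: -75048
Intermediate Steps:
v(M) = 1/(6 + M) (v(M) = 1/(M + 6) = 1/(6 + M))
I(L, o) = (6 + L)**(-2) (I(L, o) = (1/(6 + L))**2 = (6 + L)**(-2))
18762*a(I(1, z(-5)), n(5, -1)) = 18762*(2*(-2)) = 18762*(-4) = -75048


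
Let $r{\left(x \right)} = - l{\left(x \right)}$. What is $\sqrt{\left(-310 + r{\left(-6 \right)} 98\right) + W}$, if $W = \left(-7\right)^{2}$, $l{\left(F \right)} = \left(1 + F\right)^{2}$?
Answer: $i \sqrt{2711} \approx 52.067 i$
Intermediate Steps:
$W = 49$
$r{\left(x \right)} = - \left(1 + x\right)^{2}$
$\sqrt{\left(-310 + r{\left(-6 \right)} 98\right) + W} = \sqrt{\left(-310 + - \left(1 - 6\right)^{2} \cdot 98\right) + 49} = \sqrt{\left(-310 + - \left(-5\right)^{2} \cdot 98\right) + 49} = \sqrt{\left(-310 + \left(-1\right) 25 \cdot 98\right) + 49} = \sqrt{\left(-310 - 2450\right) + 49} = \sqrt{-2760 + 49} = \sqrt{-2711} = i \sqrt{2711}$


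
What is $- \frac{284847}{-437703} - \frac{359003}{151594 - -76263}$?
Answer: $- \frac{4392014630}{4749223451} \approx -0.92479$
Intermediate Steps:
$- \frac{284847}{-437703} - \frac{359003}{151594 - -76263} = \left(-284847\right) \left(- \frac{1}{437703}\right) - \frac{359003}{151594 + 76263} = \frac{94949}{145901} - \frac{359003}{227857} = - \frac{4392014630}{4749223451}$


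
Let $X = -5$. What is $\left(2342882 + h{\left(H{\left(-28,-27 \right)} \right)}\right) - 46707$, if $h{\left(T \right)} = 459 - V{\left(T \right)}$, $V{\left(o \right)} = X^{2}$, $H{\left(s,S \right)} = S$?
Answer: $2296609$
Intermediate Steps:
$V{\left(o \right)} = 25$ ($V{\left(o \right)} = \left(-5\right)^{2} = 25$)
$h{\left(T \right)} = 434$ ($h{\left(T \right)} = 459 - 25 = 434$)
$\left(2342882 + h{\left(H{\left(-28,-27 \right)} \right)}\right) - 46707 = \left(2342882 + 434\right) - 46707 = 2343316 - 46707 = 2296609$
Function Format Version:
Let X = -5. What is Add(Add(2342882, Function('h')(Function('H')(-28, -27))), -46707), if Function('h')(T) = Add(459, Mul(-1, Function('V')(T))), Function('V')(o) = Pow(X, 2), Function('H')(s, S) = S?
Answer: 2296609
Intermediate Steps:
Function('V')(o) = 25 (Function('V')(o) = Pow(-5, 2) = 25)
Function('h')(T) = 434 (Function('h')(T) = Add(459, Mul(-1, 25)) = Add(459, -25) = 434)
Add(Add(2342882, Function('h')(Function('H')(-28, -27))), -46707) = Add(Add(2342882, 434), -46707) = Add(2343316, -46707) = 2296609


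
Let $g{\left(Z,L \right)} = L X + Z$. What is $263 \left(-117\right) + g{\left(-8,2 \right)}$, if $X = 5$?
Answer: $-30769$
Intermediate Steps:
$g{\left(Z,L \right)} = Z + 5 L$ ($g{\left(Z,L \right)} = L 5 + Z = 5 L + Z = Z + 5 L$)
$263 \left(-117\right) + g{\left(-8,2 \right)} = 263 \left(-117\right) + \left(-8 + 5 \cdot 2\right) = -30771 + \left(-8 + 10\right) = -30771 + 2 = -30769$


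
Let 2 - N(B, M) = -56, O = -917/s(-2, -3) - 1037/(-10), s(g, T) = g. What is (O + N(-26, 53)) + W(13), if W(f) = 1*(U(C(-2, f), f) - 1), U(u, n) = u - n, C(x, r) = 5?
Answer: 3056/5 ≈ 611.20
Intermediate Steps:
O = 2811/5 (O = -917/(-2) - 1037/(-10) = -917*(-½) - 1037*(-⅒) = 917/2 + 1037/10 = 2811/5 ≈ 562.20)
N(B, M) = 58 (N(B, M) = 2 - 1*(-56) = 2 + 56 = 58)
W(f) = 4 - f (W(f) = 1*((5 - f) - 1) = 1*(4 - f) = 4 - f)
(O + N(-26, 53)) + W(13) = (2811/5 + 58) + (4 - 1*13) = 3101/5 + (4 - 13) = 3101/5 - 9 = 3056/5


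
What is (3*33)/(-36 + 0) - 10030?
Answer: -40131/4 ≈ -10033.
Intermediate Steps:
(3*33)/(-36 + 0) - 10030 = 99/(-36) - 10030 = 99*(-1/36) - 10030 = -11/4 - 10030 = -40131/4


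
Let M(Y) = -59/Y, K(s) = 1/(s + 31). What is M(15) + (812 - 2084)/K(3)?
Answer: -648779/15 ≈ -43252.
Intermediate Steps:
K(s) = 1/(31 + s)
M(15) + (812 - 2084)/K(3) = -59/15 + (812 - 2084)/(1/(31 + 3)) = -59*1/15 - 1272/(1/34) = -59/15 - 1272/1/34 = -59/15 - 1272*34 = -59/15 - 43248 = -648779/15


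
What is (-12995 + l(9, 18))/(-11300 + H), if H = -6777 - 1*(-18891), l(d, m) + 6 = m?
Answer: -12983/814 ≈ -15.950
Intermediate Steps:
l(d, m) = -6 + m
H = 12114 (H = -6777 + 18891 = 12114)
(-12995 + l(9, 18))/(-11300 + H) = (-12995 + (-6 + 18))/(-11300 + 12114) = (-12995 + 12)/814 = -12983*1/814 = -12983/814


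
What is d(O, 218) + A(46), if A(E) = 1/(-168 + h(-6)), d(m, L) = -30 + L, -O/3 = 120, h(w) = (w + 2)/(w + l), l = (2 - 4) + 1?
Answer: 220329/1172 ≈ 187.99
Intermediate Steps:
l = -1 (l = -2 + 1 = -1)
h(w) = (2 + w)/(-1 + w) (h(w) = (w + 2)/(w - 1) = (2 + w)/(-1 + w))
O = -360 (O = -3*120 = -360)
A(E) = -7/1172 (A(E) = 1/(-168 + (2 - 6)/(-1 - 6)) = 1/(-168 - 4/(-7)) = 1/(-168 - ⅐*(-4)) = 1/(-168 + 4/7) = 1/(-1172/7) = -7/1172)
d(O, 218) + A(46) = (-30 + 218) - 7/1172 = 188 - 7/1172 = 220329/1172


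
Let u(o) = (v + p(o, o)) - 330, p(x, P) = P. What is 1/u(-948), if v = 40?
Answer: -1/1238 ≈ -0.00080775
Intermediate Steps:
u(o) = -290 + o (u(o) = (40 + o) - 330 = -290 + o)
1/u(-948) = 1/(-290 - 948) = 1/(-1238) = -1/1238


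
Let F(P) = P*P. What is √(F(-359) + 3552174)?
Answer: √3681055 ≈ 1918.6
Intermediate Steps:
F(P) = P²
√(F(-359) + 3552174) = √((-359)² + 3552174) = √(128881 + 3552174) = √3681055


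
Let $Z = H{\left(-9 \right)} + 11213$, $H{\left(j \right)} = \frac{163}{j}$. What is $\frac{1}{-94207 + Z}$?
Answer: $- \frac{9}{747109} \approx -1.2046 \cdot 10^{-5}$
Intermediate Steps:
$Z = \frac{100754}{9}$ ($Z = \frac{163}{-9} + 11213 = 163 \left(- \frac{1}{9}\right) + 11213 = - \frac{163}{9} + 11213 = \frac{100754}{9} \approx 11195.0$)
$\frac{1}{-94207 + Z} = \frac{1}{-94207 + \frac{100754}{9}} = \frac{1}{- \frac{747109}{9}} = - \frac{9}{747109}$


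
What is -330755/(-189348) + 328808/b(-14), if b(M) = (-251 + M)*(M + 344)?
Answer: -1851922913/919915700 ≈ -2.0131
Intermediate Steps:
b(M) = (-251 + M)*(344 + M)
-330755/(-189348) + 328808/b(-14) = -330755/(-189348) + 328808/(-86344 + (-14)² + 93*(-14)) = -330755*(-1/189348) + 328808/(-86344 + 196 - 1302) = 330755/189348 + 328808/(-87450) = 330755/189348 + 328808*(-1/87450) = 330755/189348 - 164404/43725 = -1851922913/919915700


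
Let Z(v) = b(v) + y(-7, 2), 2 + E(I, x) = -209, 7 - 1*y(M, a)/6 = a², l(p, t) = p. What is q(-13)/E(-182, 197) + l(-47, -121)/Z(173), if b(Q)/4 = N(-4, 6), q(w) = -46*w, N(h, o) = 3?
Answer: -27857/6330 ≈ -4.4008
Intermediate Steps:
y(M, a) = 42 - 6*a²
E(I, x) = -211 (E(I, x) = -2 - 209 = -211)
b(Q) = 12 (b(Q) = 4*3 = 12)
Z(v) = 30 (Z(v) = 12 + (42 - 6*2²) = 12 + (42 - 6*4) = 12 + (42 - 24) = 12 + 18 = 30)
q(-13)/E(-182, 197) + l(-47, -121)/Z(173) = -46*(-13)/(-211) - 47/30 = 598*(-1/211) - 47*1/30 = -598/211 - 47/30 = -27857/6330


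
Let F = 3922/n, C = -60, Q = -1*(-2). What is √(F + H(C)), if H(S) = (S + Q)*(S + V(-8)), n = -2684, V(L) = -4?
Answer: √6682546706/1342 ≈ 60.914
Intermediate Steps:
Q = 2
H(S) = (-4 + S)*(2 + S) (H(S) = (S + 2)*(S - 4) = (2 + S)*(-4 + S) = (-4 + S)*(2 + S))
F = -1961/1342 (F = 3922/(-2684) = 3922*(-1/2684) = -1961/1342 ≈ -1.4613)
√(F + H(C)) = √(-1961/1342 + (-8 + (-60)² - 2*(-60))) = √(-1961/1342 + (-8 + 3600 + 120)) = √(-1961/1342 + 3712) = √(4979543/1342) = √6682546706/1342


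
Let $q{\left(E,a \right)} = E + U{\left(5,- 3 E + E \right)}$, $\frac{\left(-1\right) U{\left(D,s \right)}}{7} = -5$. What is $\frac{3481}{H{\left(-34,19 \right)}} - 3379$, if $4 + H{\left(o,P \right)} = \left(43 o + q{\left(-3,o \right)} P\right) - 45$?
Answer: $- \frac{3054718}{903} \approx -3382.9$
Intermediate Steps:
$U{\left(D,s \right)} = 35$ ($U{\left(D,s \right)} = \left(-7\right) \left(-5\right) = 35$)
$q{\left(E,a \right)} = 35 + E$ ($q{\left(E,a \right)} = E + 35 = 35 + E$)
$H{\left(o,P \right)} = -49 + 32 P + 43 o$ ($H{\left(o,P \right)} = -4 - \left(45 - 43 o - \left(35 - 3\right) P\right) = -4 - \left(45 - 43 o - 32 P\right) = -4 + \left(-45 + 32 P + 43 o\right) = -49 + 32 P + 43 o$)
$\frac{3481}{H{\left(-34,19 \right)}} - 3379 = \frac{3481}{-49 + 32 \cdot 19 + 43 \left(-34\right)} - 3379 = \frac{3481}{-49 + 608 - 1462} - 3379 = \frac{3481}{-903} - 3379 = 3481 \left(- \frac{1}{903}\right) - 3379 = - \frac{3481}{903} - 3379 = - \frac{3054718}{903}$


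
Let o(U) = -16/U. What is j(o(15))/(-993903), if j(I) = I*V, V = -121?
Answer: -1936/14908545 ≈ -0.00012986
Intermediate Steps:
j(I) = -121*I (j(I) = I*(-121) = -121*I)
j(o(15))/(-993903) = -(-1936)/15/(-993903) = -(-1936)/15*(-1/993903) = -121*(-16/15)*(-1/993903) = (1936/15)*(-1/993903) = -1936/14908545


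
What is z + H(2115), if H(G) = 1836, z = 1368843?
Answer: 1370679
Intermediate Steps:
z + H(2115) = 1368843 + 1836 = 1370679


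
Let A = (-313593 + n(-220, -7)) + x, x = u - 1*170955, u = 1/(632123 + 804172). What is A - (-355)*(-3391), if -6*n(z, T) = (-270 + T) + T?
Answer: -2424904987504/1436295 ≈ -1.6883e+6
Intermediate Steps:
u = 1/1436295 ≈ 6.9624e-7
n(z, T) = 45 - T/3 (n(z, T) = -((-270 + T) + T)/6 = -(-270 + 2*T)/6 = 45 - T/3)
x = -245541811724/1436295 (x = 1/1436295 - 1*170955 = 1/1436295 - 170955 = -245541811724/1436295 ≈ -1.7096e+5)
A = -695885885029/1436295 (A = (-313593 + (45 - ⅓*(-7))) - 245541811724/1436295 = (-313593 + (45 + 7/3)) - 245541811724/1436295 = (-313593 + 142/3) - 245541811724/1436295 = -940637/3 - 245541811724/1436295 = -695885885029/1436295 ≈ -4.8450e+5)
A - (-355)*(-3391) = -695885885029/1436295 - (-355)*(-3391) = -695885885029/1436295 - 1*1203805 = -695885885029/1436295 - 1203805 = -2424904987504/1436295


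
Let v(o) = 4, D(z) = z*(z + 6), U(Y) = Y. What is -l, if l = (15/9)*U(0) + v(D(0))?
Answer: -4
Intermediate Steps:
D(z) = z*(6 + z)
l = 4 (l = (15/9)*0 + 4 = (15*(⅑))*0 + 4 = (5/3)*0 + 4 = 0 + 4 = 4)
-l = -1*4 = -4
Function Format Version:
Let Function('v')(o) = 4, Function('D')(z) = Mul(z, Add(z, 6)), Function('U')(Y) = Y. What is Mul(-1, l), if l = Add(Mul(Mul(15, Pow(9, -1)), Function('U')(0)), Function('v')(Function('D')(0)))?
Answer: -4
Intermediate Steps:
Function('D')(z) = Mul(z, Add(6, z))
l = 4 (l = Add(Mul(Mul(15, Pow(9, -1)), 0), 4) = Add(Mul(Mul(15, Rational(1, 9)), 0), 4) = Add(Mul(Rational(5, 3), 0), 4) = Add(0, 4) = 4)
Mul(-1, l) = Mul(-1, 4) = -4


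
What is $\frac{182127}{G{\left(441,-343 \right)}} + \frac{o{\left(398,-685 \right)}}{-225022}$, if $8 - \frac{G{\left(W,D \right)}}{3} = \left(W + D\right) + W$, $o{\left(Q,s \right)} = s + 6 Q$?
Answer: $- \frac{13661764891}{119486682} \approx -114.34$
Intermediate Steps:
$G{\left(W,D \right)} = 24 - 6 W - 3 D$ ($G{\left(W,D \right)} = 24 - 3 \left(\left(W + D\right) + W\right) = 24 - 3 \left(\left(D + W\right) + W\right) = 24 - 3 \left(D + 2 W\right) = 24 - \left(3 D + 6 W\right) = 24 - 6 W - 3 D$)
$\frac{182127}{G{\left(441,-343 \right)}} + \frac{o{\left(398,-685 \right)}}{-225022} = \frac{182127}{24 - 2646 - -1029} + \frac{-685 + 6 \cdot 398}{-225022} = \frac{182127}{24 - 2646 + 1029} + \left(-685 + 2388\right) \left(- \frac{1}{225022}\right) = \frac{182127}{-1593} + 1703 \left(- \frac{1}{225022}\right) = 182127 \left(- \frac{1}{1593}\right) - \frac{1703}{225022} = - \frac{60709}{531} - \frac{1703}{225022} = - \frac{13661764891}{119486682}$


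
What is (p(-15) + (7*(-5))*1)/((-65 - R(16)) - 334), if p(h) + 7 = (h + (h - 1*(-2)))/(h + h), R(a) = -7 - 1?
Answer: 616/5865 ≈ 0.10503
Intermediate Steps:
R(a) = -8
p(h) = -7 + (2 + 2*h)/(2*h) (p(h) = -7 + (h + (h - 1*(-2)))/(h + h) = -7 + (h + (h + 2))/((2*h)) = -7 + (h + (2 + h))*(1/(2*h)) = -7 + (2 + 2*h)*(1/(2*h)) = -7 + (2 + 2*h)/(2*h))
(p(-15) + (7*(-5))*1)/((-65 - R(16)) - 334) = ((-6 + 1/(-15)) + (7*(-5))*1)/((-65 - 1*(-8)) - 334) = ((-6 - 1/15) - 35*1)/((-65 + 8) - 334) = (-91/15 - 35)/(-57 - 334) = -616/15/(-391) = -616/15*(-1/391) = 616/5865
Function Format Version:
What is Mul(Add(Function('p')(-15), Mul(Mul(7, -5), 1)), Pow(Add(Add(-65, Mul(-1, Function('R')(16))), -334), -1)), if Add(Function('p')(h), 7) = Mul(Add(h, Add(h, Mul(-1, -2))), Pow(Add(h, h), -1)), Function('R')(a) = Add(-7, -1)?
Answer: Rational(616, 5865) ≈ 0.10503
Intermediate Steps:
Function('R')(a) = -8
Function('p')(h) = Add(-7, Mul(Rational(1, 2), Pow(h, -1), Add(2, Mul(2, h)))) (Function('p')(h) = Add(-7, Mul(Add(h, Add(h, Mul(-1, -2))), Pow(Add(h, h), -1))) = Add(-7, Mul(Add(h, Add(h, 2)), Pow(Mul(2, h), -1))) = Add(-7, Mul(Add(h, Add(2, h)), Mul(Rational(1, 2), Pow(h, -1)))) = Add(-7, Mul(Add(2, Mul(2, h)), Mul(Rational(1, 2), Pow(h, -1)))) = Add(-7, Mul(Rational(1, 2), Pow(h, -1), Add(2, Mul(2, h)))))
Mul(Add(Function('p')(-15), Mul(Mul(7, -5), 1)), Pow(Add(Add(-65, Mul(-1, Function('R')(16))), -334), -1)) = Mul(Add(Add(-6, Pow(-15, -1)), Mul(Mul(7, -5), 1)), Pow(Add(Add(-65, Mul(-1, -8)), -334), -1)) = Mul(Add(Add(-6, Rational(-1, 15)), Mul(-35, 1)), Pow(Add(Add(-65, 8), -334), -1)) = Mul(Add(Rational(-91, 15), -35), Pow(Add(-57, -334), -1)) = Mul(Rational(-616, 15), Pow(-391, -1)) = Mul(Rational(-616, 15), Rational(-1, 391)) = Rational(616, 5865)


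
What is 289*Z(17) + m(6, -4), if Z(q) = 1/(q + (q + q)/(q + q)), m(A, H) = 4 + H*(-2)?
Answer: 505/18 ≈ 28.056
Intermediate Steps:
m(A, H) = 4 - 2*H
Z(q) = 1/(1 + q) (Z(q) = 1/(q + (2*q)/((2*q))) = 1/(q + (2*q)*(1/(2*q))) = 1/(q + 1) = 1/(1 + q))
289*Z(17) + m(6, -4) = 289/(1 + 17) + (4 - 2*(-4)) = 289/18 + (4 + 8) = 289*(1/18) + 12 = 289/18 + 12 = 505/18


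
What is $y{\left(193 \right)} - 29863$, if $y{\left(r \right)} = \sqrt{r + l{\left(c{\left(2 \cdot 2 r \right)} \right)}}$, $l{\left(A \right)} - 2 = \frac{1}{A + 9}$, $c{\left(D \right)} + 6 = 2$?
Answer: $-29863 + \frac{4 \sqrt{305}}{5} \approx -29849.0$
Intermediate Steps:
$c{\left(D \right)} = -4$ ($c{\left(D \right)} = -6 + 2 = -4$)
$l{\left(A \right)} = 2 + \frac{1}{9 + A}$ ($l{\left(A \right)} = 2 + \frac{1}{A + 9} = 2 + \frac{1}{9 + A}$)
$y{\left(r \right)} = \sqrt{\frac{11}{5} + r}$ ($y{\left(r \right)} = \sqrt{r + \frac{19 + 2 \left(-4\right)}{9 - 4}} = \sqrt{r + \frac{19 - 8}{5}} = \sqrt{r + \frac{1}{5} \cdot 11} = \sqrt{r + \frac{11}{5}} = \sqrt{\frac{11}{5} + r}$)
$y{\left(193 \right)} - 29863 = \frac{\sqrt{55 + 25 \cdot 193}}{5} - 29863 = \frac{\sqrt{55 + 4825}}{5} - 29863 = \frac{\sqrt{4880}}{5} - 29863 = \frac{4 \sqrt{305}}{5} - 29863 = -29863 + \frac{4 \sqrt{305}}{5}$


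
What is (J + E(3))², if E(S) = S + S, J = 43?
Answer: 2401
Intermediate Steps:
E(S) = 2*S
(J + E(3))² = (43 + 2*3)² = (43 + 6)² = 49² = 2401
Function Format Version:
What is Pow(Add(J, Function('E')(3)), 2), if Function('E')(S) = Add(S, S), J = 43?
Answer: 2401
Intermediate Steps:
Function('E')(S) = Mul(2, S)
Pow(Add(J, Function('E')(3)), 2) = Pow(Add(43, Mul(2, 3)), 2) = Pow(Add(43, 6), 2) = Pow(49, 2) = 2401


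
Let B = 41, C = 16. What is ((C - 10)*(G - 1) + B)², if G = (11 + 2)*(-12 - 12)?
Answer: 3374569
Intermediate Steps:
G = -312 (G = 13*(-24) = -312)
((C - 10)*(G - 1) + B)² = ((16 - 10)*(-312 - 1) + 41)² = (6*(-313) + 41)² = (-1878 + 41)² = (-1837)² = 3374569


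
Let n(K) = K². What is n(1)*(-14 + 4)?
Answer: -10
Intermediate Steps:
n(1)*(-14 + 4) = 1²*(-14 + 4) = 1*(-10) = -10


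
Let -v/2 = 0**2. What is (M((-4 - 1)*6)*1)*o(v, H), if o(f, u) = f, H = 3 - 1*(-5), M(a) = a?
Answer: 0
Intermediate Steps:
H = 8 (H = 3 + 5 = 8)
v = 0 (v = -2*0**2 = -2*0 = 0)
(M((-4 - 1)*6)*1)*o(v, H) = (((-4 - 1)*6)*1)*0 = (-5*6*1)*0 = -30*1*0 = -30*0 = 0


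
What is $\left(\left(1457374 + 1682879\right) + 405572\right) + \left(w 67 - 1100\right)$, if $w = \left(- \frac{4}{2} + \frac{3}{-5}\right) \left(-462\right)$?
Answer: $\frac{18126027}{5} \approx 3.6252 \cdot 10^{6}$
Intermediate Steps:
$w = \frac{6006}{5}$ ($w = \left(\left(-4\right) \frac{1}{2} + 3 \left(- \frac{1}{5}\right)\right) \left(-462\right) = \left(-2 - \frac{3}{5}\right) \left(-462\right) = \left(- \frac{13}{5}\right) \left(-462\right) = \frac{6006}{5} \approx 1201.2$)
$\left(\left(1457374 + 1682879\right) + 405572\right) + \left(w 67 - 1100\right) = \left(\left(1457374 + 1682879\right) + 405572\right) + \left(\frac{6006}{5} \cdot 67 - 1100\right) = \left(3140253 + 405572\right) + \left(\frac{402402}{5} - 1100\right) = 3545825 + \frac{396902}{5} = \frac{18126027}{5}$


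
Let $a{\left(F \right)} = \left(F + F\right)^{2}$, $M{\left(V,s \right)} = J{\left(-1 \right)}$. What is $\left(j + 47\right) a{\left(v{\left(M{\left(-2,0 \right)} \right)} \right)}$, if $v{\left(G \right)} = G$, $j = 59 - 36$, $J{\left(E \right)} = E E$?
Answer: $280$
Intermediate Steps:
$J{\left(E \right)} = E^{2}$
$M{\left(V,s \right)} = 1$ ($M{\left(V,s \right)} = \left(-1\right)^{2} = 1$)
$j = 23$
$a{\left(F \right)} = 4 F^{2}$ ($a{\left(F \right)} = \left(2 F\right)^{2} = 4 F^{2}$)
$\left(j + 47\right) a{\left(v{\left(M{\left(-2,0 \right)} \right)} \right)} = \left(23 + 47\right) 4 \cdot 1^{2} = 70 \cdot 4 \cdot 1 = 70 \cdot 4 = 280$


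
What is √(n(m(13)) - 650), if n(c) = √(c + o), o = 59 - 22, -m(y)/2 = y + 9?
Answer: √(-650 + I*√7) ≈ 0.05189 + 25.495*I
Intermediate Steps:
m(y) = -18 - 2*y (m(y) = -2*(y + 9) = -2*(9 + y) = -18 - 2*y)
o = 37
n(c) = √(37 + c) (n(c) = √(c + 37) = √(37 + c))
√(n(m(13)) - 650) = √(√(37 + (-18 - 2*13)) - 650) = √(√(37 + (-18 - 26)) - 650) = √(√(37 - 44) - 650) = √(√(-7) - 650) = √(I*√7 - 650) = √(-650 + I*√7)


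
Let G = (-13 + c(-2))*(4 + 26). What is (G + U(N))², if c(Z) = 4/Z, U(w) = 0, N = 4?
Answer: 202500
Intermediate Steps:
G = -450 (G = (-13 + 4/(-2))*(4 + 26) = (-13 + 4*(-½))*30 = (-13 - 2)*30 = -15*30 = -450)
(G + U(N))² = (-450 + 0)² = (-450)² = 202500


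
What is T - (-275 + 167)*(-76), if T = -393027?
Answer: -401235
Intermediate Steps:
T - (-275 + 167)*(-76) = -393027 - (-275 + 167)*(-76) = -393027 - (-108)*(-76) = -393027 - 1*8208 = -393027 - 8208 = -401235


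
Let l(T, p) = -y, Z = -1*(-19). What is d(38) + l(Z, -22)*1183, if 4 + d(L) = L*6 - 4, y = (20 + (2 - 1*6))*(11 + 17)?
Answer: -529764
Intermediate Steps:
Z = 19
y = 448 (y = (20 + (2 - 6))*28 = (20 - 4)*28 = 16*28 = 448)
d(L) = -8 + 6*L (d(L) = -4 + (L*6 - 4) = -4 + (6*L - 4) = -4 + (-4 + 6*L) = -8 + 6*L)
l(T, p) = -448 (l(T, p) = -1*448 = -448)
d(38) + l(Z, -22)*1183 = (-8 + 6*38) - 448*1183 = (-8 + 228) - 529984 = 220 - 529984 = -529764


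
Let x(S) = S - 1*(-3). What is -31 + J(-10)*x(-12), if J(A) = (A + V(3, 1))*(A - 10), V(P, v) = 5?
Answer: -931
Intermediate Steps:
x(S) = 3 + S (x(S) = S + 3 = 3 + S)
J(A) = (-10 + A)*(5 + A) (J(A) = (A + 5)*(A - 10) = (5 + A)*(-10 + A) = (-10 + A)*(5 + A))
-31 + J(-10)*x(-12) = -31 + (-50 + (-10)**2 - 5*(-10))*(3 - 12) = -31 + (-50 + 100 + 50)*(-9) = -31 + 100*(-9) = -31 - 900 = -931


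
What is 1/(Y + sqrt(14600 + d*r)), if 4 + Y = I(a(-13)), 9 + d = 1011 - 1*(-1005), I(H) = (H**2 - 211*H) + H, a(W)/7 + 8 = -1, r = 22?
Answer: 17195/295609271 - sqrt(58754)/295609271 ≈ 5.7348e-5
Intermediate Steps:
a(W) = -63 (a(W) = -56 + 7*(-1) = -56 - 7 = -63)
I(H) = H**2 - 210*H
d = 2007 (d = -9 + (1011 - 1*(-1005)) = -9 + (1011 + 1005) = -9 + 2016 = 2007)
Y = 17195 (Y = -4 - 63*(-210 - 63) = -4 - 63*(-273) = -4 + 17199 = 17195)
1/(Y + sqrt(14600 + d*r)) = 1/(17195 + sqrt(14600 + 2007*22)) = 1/(17195 + sqrt(14600 + 44154)) = 1/(17195 + sqrt(58754))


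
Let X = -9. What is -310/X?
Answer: 310/9 ≈ 34.444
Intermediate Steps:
-310/X = -310/(-9) = -310*(-1/9) = 310/9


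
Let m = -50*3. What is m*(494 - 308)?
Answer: -27900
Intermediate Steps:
m = -150
m*(494 - 308) = -150*(494 - 308) = -150*186 = -27900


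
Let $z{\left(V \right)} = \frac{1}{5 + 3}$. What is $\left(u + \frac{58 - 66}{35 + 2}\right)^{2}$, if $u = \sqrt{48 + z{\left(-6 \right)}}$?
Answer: $\frac{527577}{10952} - \frac{4 \sqrt{770}}{37} \approx 45.172$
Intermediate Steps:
$z{\left(V \right)} = \frac{1}{8}$
$u = \frac{\sqrt{770}}{4}$ ($u = \sqrt{48 + \frac{1}{8}} = \sqrt{\frac{385}{8}} = \frac{\sqrt{770}}{4} \approx 6.9372$)
$\left(u + \frac{58 - 66}{35 + 2}\right)^{2} = \left(\frac{\sqrt{770}}{4} + \frac{58 - 66}{35 + 2}\right)^{2} = \left(\frac{\sqrt{770}}{4} - \frac{8}{37}\right)^{2} = \left(- \frac{8}{37} + \frac{\sqrt{770}}{4}\right)^{2}$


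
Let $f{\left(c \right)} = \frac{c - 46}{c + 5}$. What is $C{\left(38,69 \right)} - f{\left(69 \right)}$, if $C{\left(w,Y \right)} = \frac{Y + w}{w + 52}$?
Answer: $\frac{1462}{1665} \approx 0.87808$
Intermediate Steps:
$C{\left(w,Y \right)} = \frac{Y + w}{52 + w}$
$f{\left(c \right)} = \frac{-46 + c}{5 + c}$
$C{\left(38,69 \right)} - f{\left(69 \right)} = \frac{69 + 38}{52 + 38} - \frac{-46 + 69}{5 + 69} = \frac{1}{90} \cdot 107 - \frac{1}{74} \cdot 23 = \frac{107}{90} - \frac{23}{74} = \frac{1462}{1665}$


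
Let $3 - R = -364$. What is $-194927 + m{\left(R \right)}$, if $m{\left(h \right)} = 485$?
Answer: $-194442$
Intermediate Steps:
$R = 367$ ($R = 3 - -364 = 3 + 364 = 367$)
$-194927 + m{\left(R \right)} = -194927 + 485 = -194442$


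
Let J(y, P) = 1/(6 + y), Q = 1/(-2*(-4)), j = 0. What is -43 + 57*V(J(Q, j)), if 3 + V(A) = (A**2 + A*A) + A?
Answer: -484174/2401 ≈ -201.66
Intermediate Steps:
Q = 1/8 ≈ 0.12500
V(A) = -3 + A + 2*A**2 (V(A) = -3 + ((A**2 + A*A) + A) = -3 + ((A**2 + A**2) + A) = -3 + (2*A**2 + A) = -3 + (A + 2*A**2) = -3 + A + 2*A**2)
-43 + 57*V(J(Q, j)) = -43 + 57*(-3 + 1/(6 + 1/8) + 2*(1/(6 + 1/8))**2) = -43 + 57*(-3 + 1/(49/8) + 2*(1/(49/8))**2) = -43 + 57*(-3 + 8/49 + 2*(8/49)**2) = -43 + 57*(-3 + 8/49 + 2*(64/2401)) = -43 + 57*(-3 + 8/49 + 128/2401) = -43 + 57*(-6683/2401) = -43 - 380931/2401 = -484174/2401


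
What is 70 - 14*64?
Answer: -826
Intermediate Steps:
70 - 14*64 = 70 - 896 = -826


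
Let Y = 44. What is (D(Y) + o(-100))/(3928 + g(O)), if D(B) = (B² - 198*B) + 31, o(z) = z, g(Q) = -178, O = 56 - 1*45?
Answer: -1369/750 ≈ -1.8253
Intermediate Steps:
O = 11 (O = 56 - 45 = 11)
D(B) = 31 + B² - 198*B
(D(Y) + o(-100))/(3928 + g(O)) = ((31 + 44² - 198*44) - 100)/(3928 - 178) = ((31 + 1936 - 8712) - 100)/3750 = (-6745 - 100)*(1/3750) = -6845*1/3750 = -1369/750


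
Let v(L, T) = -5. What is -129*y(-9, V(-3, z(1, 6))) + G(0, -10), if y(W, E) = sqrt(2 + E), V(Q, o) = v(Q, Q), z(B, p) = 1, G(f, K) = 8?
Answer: 8 - 129*I*sqrt(3) ≈ 8.0 - 223.43*I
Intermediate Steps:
V(Q, o) = -5
-129*y(-9, V(-3, z(1, 6))) + G(0, -10) = -129*sqrt(2 - 5) + 8 = -129*I*sqrt(3) + 8 = 8 - 129*I*sqrt(3)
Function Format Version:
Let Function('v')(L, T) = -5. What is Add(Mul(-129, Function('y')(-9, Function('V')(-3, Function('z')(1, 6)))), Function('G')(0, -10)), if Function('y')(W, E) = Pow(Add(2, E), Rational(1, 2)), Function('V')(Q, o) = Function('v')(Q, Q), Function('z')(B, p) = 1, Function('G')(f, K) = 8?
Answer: Add(8, Mul(-129, I, Pow(3, Rational(1, 2)))) ≈ Add(8.0000, Mul(-223.43, I))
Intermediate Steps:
Function('V')(Q, o) = -5
Add(Mul(-129, Function('y')(-9, Function('V')(-3, Function('z')(1, 6)))), Function('G')(0, -10)) = Add(Mul(-129, Pow(Add(2, -5), Rational(1, 2))), 8) = Add(Mul(-129, Pow(-3, Rational(1, 2))), 8) = Add(Mul(-129, Mul(I, Pow(3, Rational(1, 2)))), 8) = Add(Mul(-129, I, Pow(3, Rational(1, 2))), 8) = Add(8, Mul(-129, I, Pow(3, Rational(1, 2))))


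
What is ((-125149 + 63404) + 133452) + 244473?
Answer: 316180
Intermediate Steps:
((-125149 + 63404) + 133452) + 244473 = (-61745 + 133452) + 244473 = 71707 + 244473 = 316180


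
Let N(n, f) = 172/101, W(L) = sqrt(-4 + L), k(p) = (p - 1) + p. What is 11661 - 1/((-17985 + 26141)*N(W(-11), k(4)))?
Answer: 16358423851/1402832 ≈ 11661.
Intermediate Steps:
k(p) = -1 + 2*p (k(p) = (-1 + p) + p = -1 + 2*p)
N(n, f) = 172/101 (N(n, f) = 172*(1/101) = 172/101)
11661 - 1/((-17985 + 26141)*N(W(-11), k(4))) = 11661 - 1/((-17985 + 26141)*172/101) = 11661 - 101/(8156*172) = 11661 - 1*101/1402832 = 11661 - 101/1402832 = 16358423851/1402832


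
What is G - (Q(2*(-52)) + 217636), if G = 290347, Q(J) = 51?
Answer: 72660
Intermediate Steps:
G - (Q(2*(-52)) + 217636) = 290347 - (51 + 217636) = 290347 - 1*217687 = 290347 - 217687 = 72660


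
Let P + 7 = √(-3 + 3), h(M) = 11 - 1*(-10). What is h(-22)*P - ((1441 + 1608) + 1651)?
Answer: -4847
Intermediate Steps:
h(M) = 21 (h(M) = 11 + 10 = 21)
P = -7 (P = -7 + √(-3 + 3) = -7 + √0 = -7 + 0 = -7)
h(-22)*P - ((1441 + 1608) + 1651) = 21*(-7) - ((1441 + 1608) + 1651) = -147 - (3049 + 1651) = -147 - 1*4700 = -147 - 4700 = -4847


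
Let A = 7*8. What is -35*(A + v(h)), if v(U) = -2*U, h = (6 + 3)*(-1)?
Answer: -2590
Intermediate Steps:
h = -9 (h = 9*(-1) = -9)
A = 56
-35*(A + v(h)) = -35*(56 - 2*(-9)) = -35*(56 + 18) = -35*74 = -2590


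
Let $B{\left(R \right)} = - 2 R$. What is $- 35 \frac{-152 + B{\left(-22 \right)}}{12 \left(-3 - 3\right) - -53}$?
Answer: $- \frac{3780}{19} \approx -198.95$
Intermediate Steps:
$- 35 \frac{-152 + B{\left(-22 \right)}}{12 \left(-3 - 3\right) - -53} = - 35 \frac{-152 - -44}{12 \left(-3 - 3\right) - -53} = - 35 \frac{-152 + 44}{12 \left(-6\right) + 53} = - 35 \left(- \frac{108}{-72 + 53}\right) = - 35 \left(- \frac{108}{-19}\right) = - 35 \left(\left(-108\right) \left(- \frac{1}{19}\right)\right) = \left(-35\right) \frac{108}{19} = - \frac{3780}{19}$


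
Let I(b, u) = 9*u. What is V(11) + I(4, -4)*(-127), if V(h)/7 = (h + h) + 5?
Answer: 4761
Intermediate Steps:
V(h) = 35 + 14*h (V(h) = 7*((h + h) + 5) = 7*(2*h + 5) = 7*(5 + 2*h) = 35 + 14*h)
V(11) + I(4, -4)*(-127) = (35 + 14*11) + (9*(-4))*(-127) = (35 + 154) - 36*(-127) = 189 + 4572 = 4761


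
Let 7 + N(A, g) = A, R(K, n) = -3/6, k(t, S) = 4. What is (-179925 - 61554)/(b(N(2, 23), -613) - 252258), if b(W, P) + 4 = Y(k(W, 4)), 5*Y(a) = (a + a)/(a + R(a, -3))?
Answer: 8451765/8829154 ≈ 0.95726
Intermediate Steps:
R(K, n) = -½ (R(K, n) = -3*⅙ = -½)
N(A, g) = -7 + A
Y(a) = 2*a/(5*(-½ + a)) (Y(a) = ((a + a)/(a - ½))/5 = ((2*a)/(-½ + a))/5 = (2*a/(-½ + a))/5 = 2*a/(5*(-½ + a)))
b(W, P) = -124/35 (b(W, P) = -4 + (⅘)*4/(-1 + 2*4) = -4 + (⅘)*4/(-1 + 8) = -4 + (⅘)*4/7 = -4 + (⅘)*4*(⅐) = -4 + 16/35 = -124/35)
(-179925 - 61554)/(b(N(2, 23), -613) - 252258) = (-179925 - 61554)/(-124/35 - 252258) = -241479/(-8829154/35) = -241479*(-35/8829154) = 8451765/8829154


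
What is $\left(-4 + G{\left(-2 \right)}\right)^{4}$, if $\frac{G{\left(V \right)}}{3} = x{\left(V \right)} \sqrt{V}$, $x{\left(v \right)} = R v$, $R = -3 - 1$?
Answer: $1216768 + 436224 i \sqrt{2} \approx 1.2168 \cdot 10^{6} + 6.1691 \cdot 10^{5} i$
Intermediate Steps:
$R = -4$ ($R = -3 - 1 = -4$)
$x{\left(v \right)} = - 4 v$
$G{\left(V \right)} = - 12 V^{\frac{3}{2}}$ ($G{\left(V \right)} = 3 - 4 V \sqrt{V} = 3 \left(- 4 V^{\frac{3}{2}}\right) = - 12 V^{\frac{3}{2}}$)
$\left(-4 + G{\left(-2 \right)}\right)^{4} = \left(-4 - 12 \left(-2\right)^{\frac{3}{2}}\right)^{4} = \left(-4 - 12 \left(- 2 i \sqrt{2}\right)\right)^{4} = \left(-4 + 24 i \sqrt{2}\right)^{4}$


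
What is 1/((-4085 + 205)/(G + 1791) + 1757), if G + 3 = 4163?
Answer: 5951/10452027 ≈ 0.00056936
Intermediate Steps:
G = 4160 (G = -3 + 4163 = 4160)
1/((-4085 + 205)/(G + 1791) + 1757) = 1/((-4085 + 205)/(4160 + 1791) + 1757) = 1/(-3880/5951 + 1757) = 1/(10452027/5951) = 5951/10452027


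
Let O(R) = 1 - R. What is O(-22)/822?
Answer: 23/822 ≈ 0.027981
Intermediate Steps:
O(-22)/822 = (1 - 1*(-22))/822 = (1 + 22)*(1/822) = 23*(1/822) = 23/822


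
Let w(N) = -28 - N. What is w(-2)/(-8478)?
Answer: 13/4239 ≈ 0.0030668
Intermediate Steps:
w(-2)/(-8478) = (-28 - 1*(-2))/(-8478) = (-28 + 2)*(-1/8478) = -26*(-1/8478) = 13/4239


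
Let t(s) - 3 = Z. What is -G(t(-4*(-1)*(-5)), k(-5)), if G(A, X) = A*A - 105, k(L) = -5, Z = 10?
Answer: -64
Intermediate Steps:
t(s) = 13 (t(s) = 3 + 10 = 13)
G(A, X) = -105 + A**2 (G(A, X) = A**2 - 105 = -105 + A**2)
-G(t(-4*(-1)*(-5)), k(-5)) = -(-105 + 13**2) = -(-105 + 169) = -1*64 = -64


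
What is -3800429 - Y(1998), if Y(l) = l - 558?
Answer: -3801869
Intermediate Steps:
Y(l) = -558 + l
-3800429 - Y(1998) = -3800429 - (-558 + 1998) = -3800429 - 1*1440 = -3800429 - 1440 = -3801869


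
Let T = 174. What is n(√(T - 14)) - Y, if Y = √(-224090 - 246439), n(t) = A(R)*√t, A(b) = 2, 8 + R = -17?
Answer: 4*10^(¼) - 9*I*√5809 ≈ 7.1131 - 685.95*I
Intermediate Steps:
R = -25 (R = -8 - 17 = -25)
n(t) = 2*√t
Y = 9*I*√5809 (Y = √(-470529) = 9*I*√5809 ≈ 685.95*I)
n(√(T - 14)) - Y = 2*√(√(174 - 14)) - 9*I*√5809 = 2*√(√160) - 9*I*√5809 = 2*√(4*√10) - 9*I*√5809 = 2*(2*10^(¼)) - 9*I*√5809 = 4*10^(¼) - 9*I*√5809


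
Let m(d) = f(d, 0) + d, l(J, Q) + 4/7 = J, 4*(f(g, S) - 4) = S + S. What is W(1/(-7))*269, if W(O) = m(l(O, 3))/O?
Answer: -6187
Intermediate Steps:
f(g, S) = 4 + S/2 (f(g, S) = 4 + (S + S)/4 = 4 + (2*S)/4 = 4 + S/2)
l(J, Q) = -4/7 + J
m(d) = 4 + d (m(d) = (4 + (1/2)*0) + d = (4 + 0) + d = 4 + d)
W(O) = (24/7 + O)/O (W(O) = (4 + (-4/7 + O))/O = (24/7 + O)/O)
W(1/(-7))*269 = ((24/7 + 1/(-7))/(1/(-7)))*269 = ((24/7 - 1/7)/(-1/7))*269 = -7*23/7*269 = -23*269 = -6187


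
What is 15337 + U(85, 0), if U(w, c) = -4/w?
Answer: 1303641/85 ≈ 15337.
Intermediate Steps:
15337 + U(85, 0) = 15337 - 4/85 = 1303641/85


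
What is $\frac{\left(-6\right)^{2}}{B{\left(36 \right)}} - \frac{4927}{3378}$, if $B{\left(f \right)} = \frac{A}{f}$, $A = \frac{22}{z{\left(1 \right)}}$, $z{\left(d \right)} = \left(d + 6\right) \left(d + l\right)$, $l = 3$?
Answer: $\frac{61236235}{37158} \approx 1648.0$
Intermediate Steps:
$z{\left(d \right)} = \left(3 + d\right) \left(6 + d\right)$ ($z{\left(d \right)} = \left(d + 6\right) \left(d + 3\right) = \left(6 + d\right) \left(3 + d\right) = \left(3 + d\right) \left(6 + d\right)$)
$A = \frac{11}{14}$ ($A = \frac{22}{18 + 1^{2} + 9 \cdot 1} = \frac{22}{18 + 1 + 9} = \frac{22}{28} = 22 \cdot \frac{1}{28} = \frac{11}{14} \approx 0.78571$)
$B{\left(f \right)} = \frac{11}{14 f}$
$\frac{\left(-6\right)^{2}}{B{\left(36 \right)}} - \frac{4927}{3378} = \frac{\left(-6\right)^{2}}{\frac{11}{14} \cdot \frac{1}{36}} - \frac{4927}{3378} = \frac{36}{\frac{11}{14} \cdot \frac{1}{36}} - \frac{4927}{3378} = \frac{36}{\frac{11}{504}} - \frac{4927}{3378} = 36 \cdot \frac{504}{11} - \frac{4927}{3378} = \frac{18144}{11} - \frac{4927}{3378} = \frac{61236235}{37158}$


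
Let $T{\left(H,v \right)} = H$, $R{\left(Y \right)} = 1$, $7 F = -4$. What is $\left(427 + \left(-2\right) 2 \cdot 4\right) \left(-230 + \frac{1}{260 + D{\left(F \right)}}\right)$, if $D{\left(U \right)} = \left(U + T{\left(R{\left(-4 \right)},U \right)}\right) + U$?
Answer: $- \frac{171947193}{1819} \approx -94528.0$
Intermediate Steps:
$F = - \frac{4}{7}$ ($F = \frac{1}{7} \left(-4\right) = - \frac{4}{7} \approx -0.57143$)
$D{\left(U \right)} = 1 + 2 U$ ($D{\left(U \right)} = \left(U + 1\right) + U = \left(1 + U\right) + U = 1 + 2 U$)
$\left(427 + \left(-2\right) 2 \cdot 4\right) \left(-230 + \frac{1}{260 + D{\left(F \right)}}\right) = \left(427 + \left(-2\right) 2 \cdot 4\right) \left(-230 + \frac{1}{260 + \left(1 + 2 \left(- \frac{4}{7}\right)\right)}\right) = \left(427 - 16\right) \left(-230 + \frac{1}{260 + \left(1 - \frac{8}{7}\right)}\right) = \left(427 - 16\right) \left(-230 + \frac{1}{260 - \frac{1}{7}}\right) = 411 \left(-230 + \frac{1}{\frac{1819}{7}}\right) = 411 \left(-230 + \frac{7}{1819}\right) = 411 \left(- \frac{418363}{1819}\right) = - \frac{171947193}{1819}$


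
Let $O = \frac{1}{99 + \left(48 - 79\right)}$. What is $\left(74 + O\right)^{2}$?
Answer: $\frac{25331089}{4624} \approx 5478.2$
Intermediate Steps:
$O = \frac{1}{68}$ ($O = \frac{1}{99 - 31} = \frac{1}{68} \approx 0.014706$)
$\left(74 + O\right)^{2} = \left(74 + \frac{1}{68}\right)^{2} = \left(\frac{5033}{68}\right)^{2} = \frac{25331089}{4624}$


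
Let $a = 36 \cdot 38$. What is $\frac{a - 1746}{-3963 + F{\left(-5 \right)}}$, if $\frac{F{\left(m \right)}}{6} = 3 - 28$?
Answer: $\frac{42}{457} \approx 0.091904$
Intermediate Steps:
$a = 1368$
$F{\left(m \right)} = -150$ ($F{\left(m \right)} = 6 \left(3 - 28\right) = 6 \left(-25\right) = -150$)
$\frac{a - 1746}{-3963 + F{\left(-5 \right)}} = \frac{1368 - 1746}{-3963 - 150} = - \frac{378}{-4113} = \left(-378\right) \left(- \frac{1}{4113}\right) = \frac{42}{457}$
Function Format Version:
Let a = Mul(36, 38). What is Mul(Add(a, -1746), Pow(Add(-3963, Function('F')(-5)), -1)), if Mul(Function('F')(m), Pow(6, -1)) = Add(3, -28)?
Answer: Rational(42, 457) ≈ 0.091904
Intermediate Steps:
a = 1368
Function('F')(m) = -150 (Function('F')(m) = Mul(6, Add(3, -28)) = Mul(6, -25) = -150)
Mul(Add(a, -1746), Pow(Add(-3963, Function('F')(-5)), -1)) = Mul(Add(1368, -1746), Pow(Add(-3963, -150), -1)) = Mul(-378, Pow(-4113, -1)) = Mul(-378, Rational(-1, 4113)) = Rational(42, 457)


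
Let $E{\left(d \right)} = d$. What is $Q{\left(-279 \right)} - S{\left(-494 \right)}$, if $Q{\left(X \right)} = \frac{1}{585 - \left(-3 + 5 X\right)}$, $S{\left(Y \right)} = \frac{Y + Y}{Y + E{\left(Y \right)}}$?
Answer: $- \frac{1982}{1983} \approx -0.9995$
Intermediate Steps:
$S{\left(Y \right)} = 1$ ($S{\left(Y \right)} = \frac{Y + Y}{Y + Y} = \frac{2 Y}{2 Y} = 2 Y \frac{1}{2 Y} = 1$)
$Q{\left(X \right)} = \frac{1}{588 - 5 X}$ ($Q{\left(X \right)} = \frac{1}{585 - \left(-3 + 5 X\right)} = \frac{1}{588 - 5 X}$)
$Q{\left(-279 \right)} - S{\left(-494 \right)} = - \frac{1}{-588 + 5 \left(-279\right)} - 1 = - \frac{1}{-588 - 1395} - 1 = - \frac{1}{-1983} - 1 = \left(-1\right) \left(- \frac{1}{1983}\right) - 1 = \frac{1}{1983} - 1 = - \frac{1982}{1983}$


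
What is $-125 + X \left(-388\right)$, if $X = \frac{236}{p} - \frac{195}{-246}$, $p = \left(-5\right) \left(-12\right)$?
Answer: $- \frac{1204597}{615} \approx -1958.7$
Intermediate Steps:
$p = 60$
$X = \frac{5813}{1230}$ ($X = \frac{236}{60} - \frac{195}{-246} = 236 \cdot \frac{1}{60} - - \frac{65}{82} = \frac{59}{15} + \frac{65}{82} = \frac{5813}{1230} \approx 4.726$)
$-125 + X \left(-388\right) = -125 + \frac{5813}{1230} \left(-388\right) = -125 - \frac{1127722}{615} = - \frac{1204597}{615}$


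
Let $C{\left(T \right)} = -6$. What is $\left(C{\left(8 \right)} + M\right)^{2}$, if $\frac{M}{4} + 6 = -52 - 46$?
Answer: $178084$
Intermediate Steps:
$M = -416$ ($M = -24 + 4 \left(-52 - 46\right) = -24 + 4 \left(-98\right) = -24 - 392 = -416$)
$\left(C{\left(8 \right)} + M\right)^{2} = \left(-6 - 416\right)^{2} = \left(-422\right)^{2} = 178084$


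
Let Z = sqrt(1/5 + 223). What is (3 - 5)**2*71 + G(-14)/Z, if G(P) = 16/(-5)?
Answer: 284 - 8*sqrt(155)/465 ≈ 283.79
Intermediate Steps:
Z = 6*sqrt(155)/5 (Z = sqrt(1/5 + 223) = sqrt(1116/5) = 6*sqrt(155)/5 ≈ 14.940)
G(P) = -16/5 (G(P) = 16*(-1/5) = -16/5)
(3 - 5)**2*71 + G(-14)/Z = (3 - 5)**2*71 - 16*sqrt(155)/186/5 = (-2)**2*71 - 8*sqrt(155)/465 = 4*71 - 8*sqrt(155)/465 = 284 - 8*sqrt(155)/465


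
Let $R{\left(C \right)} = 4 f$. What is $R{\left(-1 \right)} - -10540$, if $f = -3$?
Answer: $10528$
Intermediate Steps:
$R{\left(C \right)} = -12$ ($R{\left(C \right)} = 4 \left(-3\right) = -12$)
$R{\left(-1 \right)} - -10540 = -12 - -10540 = -12 + 10540 = 10528$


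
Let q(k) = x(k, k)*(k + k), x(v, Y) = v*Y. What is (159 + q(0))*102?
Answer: 16218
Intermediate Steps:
x(v, Y) = Y*v
q(k) = 2*k³ (q(k) = (k*k)*(k + k) = k²*(2*k) = 2*k³)
(159 + q(0))*102 = (159 + 2*0³)*102 = (159 + 2*0)*102 = (159 + 0)*102 = 159*102 = 16218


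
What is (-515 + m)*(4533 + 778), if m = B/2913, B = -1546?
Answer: -7975746451/2913 ≈ -2.7380e+6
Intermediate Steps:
m = -1546/2913 ≈ -0.53072
(-515 + m)*(4533 + 778) = (-515 - 1546/2913)*(4533 + 778) = -1501741/2913*5311 = -7975746451/2913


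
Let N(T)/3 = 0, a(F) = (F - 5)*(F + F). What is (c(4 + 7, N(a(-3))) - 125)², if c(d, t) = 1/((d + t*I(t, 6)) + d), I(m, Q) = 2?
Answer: 7557001/484 ≈ 15614.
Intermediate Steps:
a(F) = 2*F*(-5 + F) (a(F) = (-5 + F)*(2*F) = 2*F*(-5 + F))
N(T) = 0 (N(T) = 3*0 = 0)
c(d, t) = 1/(2*d + 2*t) (c(d, t) = 1/((d + t*2) + d) = 1/((d + 2*t) + d) = 1/(2*d + 2*t))
(c(4 + 7, N(a(-3))) - 125)² = (1/(2*((4 + 7) + 0)) - 125)² = (1/(2*(11 + 0)) - 125)² = ((½)/11 - 125)² = ((½)*(1/11) - 125)² = (1/22 - 125)² = (-2749/22)² = 7557001/484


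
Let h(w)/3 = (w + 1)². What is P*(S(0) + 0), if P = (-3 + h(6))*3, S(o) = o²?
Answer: 0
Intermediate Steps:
h(w) = 3*(1 + w)² (h(w) = 3*(w + 1)² = 3*(1 + w)²)
P = 432 (P = (-3 + 3*(1 + 6)²)*3 = (-3 + 3*7²)*3 = (-3 + 3*49)*3 = (-3 + 147)*3 = 144*3 = 432)
P*(S(0) + 0) = 432*(0² + 0) = 432*(0 + 0) = 432*0 = 0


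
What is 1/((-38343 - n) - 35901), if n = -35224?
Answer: -1/39020 ≈ -2.5628e-5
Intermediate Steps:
1/((-38343 - n) - 35901) = 1/((-38343 - 1*(-35224)) - 35901) = 1/((-38343 + 35224) - 35901) = 1/(-3119 - 35901) = 1/(-39020) = -1/39020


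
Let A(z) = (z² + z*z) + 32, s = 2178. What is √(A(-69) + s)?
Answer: 2*√2933 ≈ 108.31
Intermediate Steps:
A(z) = 32 + 2*z² (A(z) = (z² + z²) + 32 = 2*z² + 32 = 32 + 2*z²)
√(A(-69) + s) = √((32 + 2*(-69)²) + 2178) = √((32 + 2*4761) + 2178) = √((32 + 9522) + 2178) = √(9554 + 2178) = √11732 = 2*√2933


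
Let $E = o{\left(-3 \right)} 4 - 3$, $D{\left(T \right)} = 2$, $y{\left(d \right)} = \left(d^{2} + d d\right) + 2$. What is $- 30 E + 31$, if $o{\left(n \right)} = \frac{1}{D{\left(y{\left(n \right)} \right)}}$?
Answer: $61$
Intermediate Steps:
$y{\left(d \right)} = 2 + 2 d^{2}$ ($y{\left(d \right)} = \left(d^{2} + d^{2}\right) + 2 = 2 d^{2} + 2 = 2 + 2 d^{2}$)
$o{\left(n \right)} = \frac{1}{2}$
$E = -1$ ($E = \frac{1}{2} \cdot 4 - 3 = 2 - 3 = -1$)
$- 30 E + 31 = \left(-30\right) \left(-1\right) + 31 = 30 + 31 = 61$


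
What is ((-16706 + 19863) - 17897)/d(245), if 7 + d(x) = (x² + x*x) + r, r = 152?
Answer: -2948/24039 ≈ -0.12263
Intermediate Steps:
d(x) = 145 + 2*x² (d(x) = -7 + ((x² + x*x) + 152) = -7 + ((x² + x²) + 152) = -7 + (2*x² + 152) = -7 + (152 + 2*x²) = 145 + 2*x²)
((-16706 + 19863) - 17897)/d(245) = ((-16706 + 19863) - 17897)/(145 + 2*245²) = (3157 - 17897)/(145 + 2*60025) = -14740/(145 + 120050) = -14740/120195 = -14740*1/120195 = -2948/24039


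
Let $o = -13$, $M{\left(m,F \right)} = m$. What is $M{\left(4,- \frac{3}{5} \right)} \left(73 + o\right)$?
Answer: $240$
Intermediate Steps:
$M{\left(4,- \frac{3}{5} \right)} \left(73 + o\right) = 4 \left(73 - 13\right) = 4 \cdot 60 = 240$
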